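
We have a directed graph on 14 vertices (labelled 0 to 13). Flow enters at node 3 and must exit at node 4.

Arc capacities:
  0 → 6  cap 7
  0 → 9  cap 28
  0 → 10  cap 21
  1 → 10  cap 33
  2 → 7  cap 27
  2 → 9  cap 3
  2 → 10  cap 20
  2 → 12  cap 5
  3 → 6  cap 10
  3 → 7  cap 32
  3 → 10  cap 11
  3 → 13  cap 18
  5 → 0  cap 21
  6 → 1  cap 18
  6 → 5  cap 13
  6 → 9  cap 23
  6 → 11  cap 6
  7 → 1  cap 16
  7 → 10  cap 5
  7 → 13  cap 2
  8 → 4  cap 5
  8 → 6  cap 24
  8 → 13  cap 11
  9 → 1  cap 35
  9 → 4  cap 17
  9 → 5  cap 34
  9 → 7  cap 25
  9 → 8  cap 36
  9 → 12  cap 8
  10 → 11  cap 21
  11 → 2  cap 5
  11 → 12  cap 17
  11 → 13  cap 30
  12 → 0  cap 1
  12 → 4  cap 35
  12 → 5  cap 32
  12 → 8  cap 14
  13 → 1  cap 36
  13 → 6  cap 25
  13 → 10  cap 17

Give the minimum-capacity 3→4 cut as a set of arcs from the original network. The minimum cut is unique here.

augment #1: 3→6→9→4 push 10
augment #2: 3→10→11→12→4 push 11
augment #3: 3→13→6→9→4 push 7
augment #4: 3→7→10→11→12→4 push 5
augment #5: 3→13→6→9→8→4 push 5
augment #6: 3→13→6→9→12→4 push 1
augment #7: 3→13→6→11→12→4 push 1
augment #8: 3→13→6→11→2→12→4 push 4
augment #9: 3→7→1→10→11→2→12→4 push 1
augment #10: 3→7→13→6→5→0→9→12→4 push 2
augment #11: 3→7→1→10→11→6→5→0→9→12→4 push 4
max flow = 51; residual-reachable set from 3 gives S-side
cut edges (S→T): {(3,6), (3,13), (7,13), (10,11)} total cap 51

Min-cut arcs: {(3,6), (3,13), (7,13), (10,11)} (total capacity 51)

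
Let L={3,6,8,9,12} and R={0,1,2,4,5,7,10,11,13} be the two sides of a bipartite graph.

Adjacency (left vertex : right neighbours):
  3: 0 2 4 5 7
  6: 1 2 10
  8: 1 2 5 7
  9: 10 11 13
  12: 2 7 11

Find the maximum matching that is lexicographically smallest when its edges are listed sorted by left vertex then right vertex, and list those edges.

Lex-smallest maximum matching: {(3,0), (6,1), (8,2), (9,10), (12,7)}

|M| = 5 (so the lex-smallest maximum matching has 5 edges)
process left vertices in ascending order; for each, take the smallest-labelled available neighbour that still permits 5 edges overall, or leave it unmatched if none does
lex-smallest matching: {3-0, 6-1, 8-2, 9-10, 12-7}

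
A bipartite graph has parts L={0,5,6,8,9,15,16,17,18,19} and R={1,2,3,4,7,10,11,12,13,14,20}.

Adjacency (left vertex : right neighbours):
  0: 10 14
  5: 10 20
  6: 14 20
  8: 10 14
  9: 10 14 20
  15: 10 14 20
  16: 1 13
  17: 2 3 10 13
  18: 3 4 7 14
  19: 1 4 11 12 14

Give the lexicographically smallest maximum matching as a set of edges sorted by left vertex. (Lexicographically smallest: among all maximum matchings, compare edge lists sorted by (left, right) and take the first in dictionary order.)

|M| = 7 (so the lex-smallest maximum matching has 7 edges)
process left vertices in ascending order; for each, take the smallest-labelled available neighbour that still permits 7 edges overall, or leave it unmatched if none does
lex-smallest matching: {0-10, 5-20, 6-14, 16-1, 17-2, 18-3, 19-4}

Lex-smallest maximum matching: {(0,10), (5,20), (6,14), (16,1), (17,2), (18,3), (19,4)}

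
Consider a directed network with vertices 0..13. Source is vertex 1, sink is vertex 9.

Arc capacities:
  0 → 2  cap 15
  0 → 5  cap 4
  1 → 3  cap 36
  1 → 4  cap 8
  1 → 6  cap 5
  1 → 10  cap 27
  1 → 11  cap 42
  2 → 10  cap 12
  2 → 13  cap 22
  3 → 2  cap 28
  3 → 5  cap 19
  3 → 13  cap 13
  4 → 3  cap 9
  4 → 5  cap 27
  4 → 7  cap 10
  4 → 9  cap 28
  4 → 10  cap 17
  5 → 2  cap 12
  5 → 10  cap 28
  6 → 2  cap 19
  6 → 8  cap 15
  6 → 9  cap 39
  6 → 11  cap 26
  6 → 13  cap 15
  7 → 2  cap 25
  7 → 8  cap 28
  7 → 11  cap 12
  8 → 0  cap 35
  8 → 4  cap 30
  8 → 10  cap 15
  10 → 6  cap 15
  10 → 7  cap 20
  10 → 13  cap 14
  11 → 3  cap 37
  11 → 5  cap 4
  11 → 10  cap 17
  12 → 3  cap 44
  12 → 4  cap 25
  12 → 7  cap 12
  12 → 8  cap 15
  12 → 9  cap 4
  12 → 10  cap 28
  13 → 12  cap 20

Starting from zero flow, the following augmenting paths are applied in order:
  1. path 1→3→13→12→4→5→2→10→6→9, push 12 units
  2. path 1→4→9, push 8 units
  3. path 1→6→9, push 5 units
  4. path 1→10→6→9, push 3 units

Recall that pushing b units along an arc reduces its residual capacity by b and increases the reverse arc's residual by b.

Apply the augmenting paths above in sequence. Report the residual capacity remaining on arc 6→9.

Residual capacity of (6,9): 19

after path 1 (1→3→13→12→4→5→2→10→6→9, push 12): res(6,9)=27
after path 2 (1→4→9, push 8): res(6,9)=27
after path 3 (1→6→9, push 5): res(6,9)=22
after path 4 (1→10→6→9, push 3): res(6,9)=19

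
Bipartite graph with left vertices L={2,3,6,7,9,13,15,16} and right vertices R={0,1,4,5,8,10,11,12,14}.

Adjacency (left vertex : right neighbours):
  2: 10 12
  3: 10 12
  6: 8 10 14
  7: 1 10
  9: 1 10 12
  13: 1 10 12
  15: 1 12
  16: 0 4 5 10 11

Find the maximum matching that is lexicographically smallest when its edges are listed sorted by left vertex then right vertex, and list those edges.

Lex-smallest maximum matching: {(2,10), (3,12), (6,8), (7,1), (16,0)}

|M| = 5 (so the lex-smallest maximum matching has 5 edges)
process left vertices in ascending order; for each, take the smallest-labelled available neighbour that still permits 5 edges overall, or leave it unmatched if none does
lex-smallest matching: {2-10, 3-12, 6-8, 7-1, 16-0}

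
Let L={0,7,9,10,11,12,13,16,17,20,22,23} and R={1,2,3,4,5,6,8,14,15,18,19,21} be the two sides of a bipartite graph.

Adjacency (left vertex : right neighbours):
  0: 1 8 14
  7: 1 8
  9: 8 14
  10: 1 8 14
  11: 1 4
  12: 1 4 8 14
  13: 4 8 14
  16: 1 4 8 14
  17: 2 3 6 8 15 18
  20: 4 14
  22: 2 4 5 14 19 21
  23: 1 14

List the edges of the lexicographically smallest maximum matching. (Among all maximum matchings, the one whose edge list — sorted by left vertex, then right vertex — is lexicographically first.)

|M| = 6 (so the lex-smallest maximum matching has 6 edges)
process left vertices in ascending order; for each, take the smallest-labelled available neighbour that still permits 6 edges overall, or leave it unmatched if none does
lex-smallest matching: {0-1, 7-8, 9-14, 11-4, 17-2, 22-5}

Lex-smallest maximum matching: {(0,1), (7,8), (9,14), (11,4), (17,2), (22,5)}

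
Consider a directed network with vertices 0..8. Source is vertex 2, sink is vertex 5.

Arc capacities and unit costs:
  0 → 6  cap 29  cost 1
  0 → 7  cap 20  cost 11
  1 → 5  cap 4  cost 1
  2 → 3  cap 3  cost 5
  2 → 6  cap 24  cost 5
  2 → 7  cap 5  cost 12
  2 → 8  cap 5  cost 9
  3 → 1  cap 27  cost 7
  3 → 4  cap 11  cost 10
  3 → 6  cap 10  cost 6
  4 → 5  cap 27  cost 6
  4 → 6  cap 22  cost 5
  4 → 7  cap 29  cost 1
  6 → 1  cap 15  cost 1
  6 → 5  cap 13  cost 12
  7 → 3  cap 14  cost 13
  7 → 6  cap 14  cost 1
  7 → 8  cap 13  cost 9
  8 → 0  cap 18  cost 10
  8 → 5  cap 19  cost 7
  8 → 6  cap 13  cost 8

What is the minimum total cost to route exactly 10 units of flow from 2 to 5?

Minimum cost for 10 units: 125

shortest-cost path #1: 2→6→1→5 push 4 @ unit cost 7 (adds 28)
shortest-cost path #2: 2→8→5 push 5 @ unit cost 16 (adds 80)
shortest-cost path #3: 2→6→5 push 1 @ unit cost 17 (adds 17)
total cost = 125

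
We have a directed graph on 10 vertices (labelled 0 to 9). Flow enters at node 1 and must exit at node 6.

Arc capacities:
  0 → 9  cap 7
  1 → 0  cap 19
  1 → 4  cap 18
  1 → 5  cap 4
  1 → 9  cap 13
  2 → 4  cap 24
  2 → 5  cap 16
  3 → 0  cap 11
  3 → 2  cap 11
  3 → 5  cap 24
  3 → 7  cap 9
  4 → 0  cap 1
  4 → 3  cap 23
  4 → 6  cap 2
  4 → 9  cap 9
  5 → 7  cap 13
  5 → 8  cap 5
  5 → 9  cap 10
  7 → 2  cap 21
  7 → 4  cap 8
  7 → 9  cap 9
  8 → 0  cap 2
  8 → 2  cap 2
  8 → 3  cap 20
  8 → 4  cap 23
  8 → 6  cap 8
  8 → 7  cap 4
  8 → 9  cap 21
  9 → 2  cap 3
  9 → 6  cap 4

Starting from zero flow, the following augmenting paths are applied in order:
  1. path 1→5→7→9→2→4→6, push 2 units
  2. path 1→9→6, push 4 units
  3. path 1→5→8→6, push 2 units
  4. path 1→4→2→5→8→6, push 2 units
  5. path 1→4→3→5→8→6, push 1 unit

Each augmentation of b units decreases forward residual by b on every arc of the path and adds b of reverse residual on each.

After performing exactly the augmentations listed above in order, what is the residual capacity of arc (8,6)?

after path 1 (1→5→7→9→2→4→6, push 2): res(8,6)=8
after path 2 (1→9→6, push 4): res(8,6)=8
after path 3 (1→5→8→6, push 2): res(8,6)=6
after path 4 (1→4→2→5→8→6, push 2): res(8,6)=4
after path 5 (1→4→3→5→8→6, push 1): res(8,6)=3

Residual capacity of (8,6): 3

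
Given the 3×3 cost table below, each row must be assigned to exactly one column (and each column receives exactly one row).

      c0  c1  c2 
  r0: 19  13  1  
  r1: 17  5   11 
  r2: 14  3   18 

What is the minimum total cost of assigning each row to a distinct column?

optimal assignment: row0→col2 (cost 1), row1→col1 (cost 5), row2→col0 (cost 14)
total = 1 + 5 + 14 = 20

Minimum assignment cost: 20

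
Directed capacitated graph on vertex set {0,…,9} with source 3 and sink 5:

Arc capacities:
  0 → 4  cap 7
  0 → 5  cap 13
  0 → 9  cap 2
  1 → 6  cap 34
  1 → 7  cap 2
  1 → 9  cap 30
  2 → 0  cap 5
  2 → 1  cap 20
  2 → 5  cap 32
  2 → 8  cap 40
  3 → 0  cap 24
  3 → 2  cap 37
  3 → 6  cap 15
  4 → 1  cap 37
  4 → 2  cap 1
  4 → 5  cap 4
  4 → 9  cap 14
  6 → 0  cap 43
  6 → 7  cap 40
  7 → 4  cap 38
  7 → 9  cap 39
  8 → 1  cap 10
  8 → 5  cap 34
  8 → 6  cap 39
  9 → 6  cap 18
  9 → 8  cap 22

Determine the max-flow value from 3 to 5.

augment #1: 3→0→5 bottleneck 13, total now 13
augment #2: 3→2→5 bottleneck 32, total now 45
augment #3: 3→0→4→5 bottleneck 4, total now 49
augment #4: 3→2→8→5 bottleneck 5, total now 54
augment #5: 3→0→9→8→5 bottleneck 2, total now 56
augment #6: 3→0→4→2→8→5 bottleneck 1, total now 57
augment #7: 3→0→4→9→8→5 bottleneck 2, total now 59
augment #8: 3→6→7→9→8→5 bottleneck 15, total now 74

Maximum flow value: 74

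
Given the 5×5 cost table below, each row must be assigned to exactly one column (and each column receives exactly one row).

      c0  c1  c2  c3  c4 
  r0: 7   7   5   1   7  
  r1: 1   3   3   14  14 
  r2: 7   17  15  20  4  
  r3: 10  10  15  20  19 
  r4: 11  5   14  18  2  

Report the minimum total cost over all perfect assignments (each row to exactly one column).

one of 2 optimal assignments: row0→col3 (cost 1), row1→col2 (cost 3), row2→col0 (cost 7), row3→col1 (cost 10), row4→col4 (cost 2)
total = 1 + 3 + 7 + 10 + 2 = 23

Minimum assignment cost: 23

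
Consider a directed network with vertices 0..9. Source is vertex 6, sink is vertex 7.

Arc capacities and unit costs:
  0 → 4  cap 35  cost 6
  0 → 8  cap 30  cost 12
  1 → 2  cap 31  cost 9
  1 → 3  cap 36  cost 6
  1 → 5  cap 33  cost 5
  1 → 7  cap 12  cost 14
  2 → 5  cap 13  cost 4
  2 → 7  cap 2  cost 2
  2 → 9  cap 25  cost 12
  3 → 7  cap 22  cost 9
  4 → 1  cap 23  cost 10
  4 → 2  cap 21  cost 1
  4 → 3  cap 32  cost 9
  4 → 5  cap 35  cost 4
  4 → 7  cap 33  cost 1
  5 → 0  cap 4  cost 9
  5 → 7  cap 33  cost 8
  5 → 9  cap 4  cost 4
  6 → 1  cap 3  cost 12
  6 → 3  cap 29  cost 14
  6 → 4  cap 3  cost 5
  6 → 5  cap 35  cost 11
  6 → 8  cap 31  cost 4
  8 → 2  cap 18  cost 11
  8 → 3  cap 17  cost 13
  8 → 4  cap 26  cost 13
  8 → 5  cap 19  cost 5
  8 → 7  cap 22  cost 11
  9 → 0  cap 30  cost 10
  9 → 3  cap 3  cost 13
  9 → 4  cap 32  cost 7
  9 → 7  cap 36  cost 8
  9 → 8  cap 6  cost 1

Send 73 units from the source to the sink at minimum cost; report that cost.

Minimum cost for 73 units: 1273

shortest-cost path #1: 6→4→7 push 3 @ unit cost 6 (adds 18)
shortest-cost path #2: 6→8→7 push 22 @ unit cost 15 (adds 330)
shortest-cost path #3: 6→8→2→7 push 2 @ unit cost 17 (adds 34)
shortest-cost path #4: 6→8→5→7 push 7 @ unit cost 17 (adds 119)
shortest-cost path #5: 6→5→7 push 26 @ unit cost 19 (adds 494)
shortest-cost path #6: 6→5→8→4→7 push 7 @ unit cost 20 (adds 140)
shortest-cost path #7: 6→3→7 push 6 @ unit cost 23 (adds 138)
total cost = 1273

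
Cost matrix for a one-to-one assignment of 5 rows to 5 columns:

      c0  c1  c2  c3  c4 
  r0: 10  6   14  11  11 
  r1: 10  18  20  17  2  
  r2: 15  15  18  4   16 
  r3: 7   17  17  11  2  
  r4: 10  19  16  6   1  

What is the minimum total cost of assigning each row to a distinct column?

Minimum assignment cost: 35

optimal assignment: row0→col1 (cost 6), row1→col4 (cost 2), row2→col3 (cost 4), row3→col0 (cost 7), row4→col2 (cost 16)
total = 6 + 2 + 4 + 7 + 16 = 35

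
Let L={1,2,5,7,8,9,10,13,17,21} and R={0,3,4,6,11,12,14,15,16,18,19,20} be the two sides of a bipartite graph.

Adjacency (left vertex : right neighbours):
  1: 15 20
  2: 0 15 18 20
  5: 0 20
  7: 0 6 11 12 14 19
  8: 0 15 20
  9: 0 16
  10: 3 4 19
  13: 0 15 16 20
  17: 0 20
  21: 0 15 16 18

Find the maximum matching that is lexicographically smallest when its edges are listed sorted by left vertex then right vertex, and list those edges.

|M| = 7 (so the lex-smallest maximum matching has 7 edges)
process left vertices in ascending order; for each, take the smallest-labelled available neighbour that still permits 7 edges overall, or leave it unmatched if none does
lex-smallest matching: {1-15, 2-0, 5-20, 7-6, 9-16, 10-3, 21-18}

Lex-smallest maximum matching: {(1,15), (2,0), (5,20), (7,6), (9,16), (10,3), (21,18)}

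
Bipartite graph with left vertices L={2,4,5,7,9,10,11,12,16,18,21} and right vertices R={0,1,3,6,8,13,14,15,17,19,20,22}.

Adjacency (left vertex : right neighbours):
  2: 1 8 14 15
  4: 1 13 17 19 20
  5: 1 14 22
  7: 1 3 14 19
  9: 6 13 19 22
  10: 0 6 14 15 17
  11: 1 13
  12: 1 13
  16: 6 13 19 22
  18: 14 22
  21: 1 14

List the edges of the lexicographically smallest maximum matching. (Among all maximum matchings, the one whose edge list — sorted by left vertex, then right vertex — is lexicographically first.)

|M| = 10 (so the lex-smallest maximum matching has 10 edges)
process left vertices in ascending order; for each, take the smallest-labelled available neighbour that still permits 10 edges overall, or leave it unmatched if none does
lex-smallest matching: {2-8, 4-17, 5-1, 7-3, 9-6, 10-0, 11-13, 16-19, 18-22, 21-14}

Lex-smallest maximum matching: {(2,8), (4,17), (5,1), (7,3), (9,6), (10,0), (11,13), (16,19), (18,22), (21,14)}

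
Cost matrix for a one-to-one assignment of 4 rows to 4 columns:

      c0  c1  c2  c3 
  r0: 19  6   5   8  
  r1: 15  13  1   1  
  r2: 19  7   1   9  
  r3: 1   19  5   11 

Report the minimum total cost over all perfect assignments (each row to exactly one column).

Minimum assignment cost: 9

optimal assignment: row0→col1 (cost 6), row1→col3 (cost 1), row2→col2 (cost 1), row3→col0 (cost 1)
total = 6 + 1 + 1 + 1 = 9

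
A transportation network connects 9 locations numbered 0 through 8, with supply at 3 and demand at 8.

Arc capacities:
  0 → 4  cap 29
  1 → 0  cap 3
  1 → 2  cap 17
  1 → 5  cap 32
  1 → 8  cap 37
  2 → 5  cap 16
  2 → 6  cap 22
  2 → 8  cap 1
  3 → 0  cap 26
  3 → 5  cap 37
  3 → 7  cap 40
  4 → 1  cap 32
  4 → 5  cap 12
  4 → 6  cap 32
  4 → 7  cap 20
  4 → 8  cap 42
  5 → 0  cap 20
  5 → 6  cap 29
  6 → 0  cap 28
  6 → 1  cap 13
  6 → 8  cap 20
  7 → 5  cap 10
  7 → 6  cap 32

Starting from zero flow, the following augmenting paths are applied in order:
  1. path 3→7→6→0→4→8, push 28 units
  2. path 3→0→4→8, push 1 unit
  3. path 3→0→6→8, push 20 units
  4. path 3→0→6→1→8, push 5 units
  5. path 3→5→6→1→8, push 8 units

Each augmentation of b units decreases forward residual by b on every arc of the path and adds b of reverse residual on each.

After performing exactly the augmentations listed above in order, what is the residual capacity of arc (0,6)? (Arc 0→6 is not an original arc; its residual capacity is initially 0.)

after path 1 (3→7→6→0→4→8, push 28): res(0,6)=28
after path 2 (3→0→4→8, push 1): res(0,6)=28
after path 3 (3→0→6→8, push 20): res(0,6)=8
after path 4 (3→0→6→1→8, push 5): res(0,6)=3
after path 5 (3→5→6→1→8, push 8): res(0,6)=3

Residual capacity of (0,6): 3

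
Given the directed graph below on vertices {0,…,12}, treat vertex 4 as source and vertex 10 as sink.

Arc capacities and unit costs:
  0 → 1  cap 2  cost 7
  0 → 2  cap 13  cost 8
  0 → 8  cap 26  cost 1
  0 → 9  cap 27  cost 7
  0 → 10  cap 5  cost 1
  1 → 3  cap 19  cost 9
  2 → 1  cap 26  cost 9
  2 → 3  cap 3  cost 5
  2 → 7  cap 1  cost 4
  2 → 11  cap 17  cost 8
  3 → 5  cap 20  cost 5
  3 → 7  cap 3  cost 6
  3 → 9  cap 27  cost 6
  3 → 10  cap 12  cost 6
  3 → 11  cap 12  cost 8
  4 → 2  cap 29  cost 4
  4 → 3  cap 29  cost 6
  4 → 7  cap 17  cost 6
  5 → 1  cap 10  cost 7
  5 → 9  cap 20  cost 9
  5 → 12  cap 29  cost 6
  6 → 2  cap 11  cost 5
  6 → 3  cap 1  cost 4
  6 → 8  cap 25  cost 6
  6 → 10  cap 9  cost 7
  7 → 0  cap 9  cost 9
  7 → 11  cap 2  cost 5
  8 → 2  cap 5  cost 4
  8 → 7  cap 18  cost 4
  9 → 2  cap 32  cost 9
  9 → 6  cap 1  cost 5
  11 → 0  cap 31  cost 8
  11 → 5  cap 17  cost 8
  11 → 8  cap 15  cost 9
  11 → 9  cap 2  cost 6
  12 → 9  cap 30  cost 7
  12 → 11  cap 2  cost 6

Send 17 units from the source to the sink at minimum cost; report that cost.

shortest-cost path #1: 4→3→10 push 12 @ unit cost 12 (adds 144)
shortest-cost path #2: 4→7→0→10 push 5 @ unit cost 16 (adds 80)
total cost = 224

Minimum cost for 17 units: 224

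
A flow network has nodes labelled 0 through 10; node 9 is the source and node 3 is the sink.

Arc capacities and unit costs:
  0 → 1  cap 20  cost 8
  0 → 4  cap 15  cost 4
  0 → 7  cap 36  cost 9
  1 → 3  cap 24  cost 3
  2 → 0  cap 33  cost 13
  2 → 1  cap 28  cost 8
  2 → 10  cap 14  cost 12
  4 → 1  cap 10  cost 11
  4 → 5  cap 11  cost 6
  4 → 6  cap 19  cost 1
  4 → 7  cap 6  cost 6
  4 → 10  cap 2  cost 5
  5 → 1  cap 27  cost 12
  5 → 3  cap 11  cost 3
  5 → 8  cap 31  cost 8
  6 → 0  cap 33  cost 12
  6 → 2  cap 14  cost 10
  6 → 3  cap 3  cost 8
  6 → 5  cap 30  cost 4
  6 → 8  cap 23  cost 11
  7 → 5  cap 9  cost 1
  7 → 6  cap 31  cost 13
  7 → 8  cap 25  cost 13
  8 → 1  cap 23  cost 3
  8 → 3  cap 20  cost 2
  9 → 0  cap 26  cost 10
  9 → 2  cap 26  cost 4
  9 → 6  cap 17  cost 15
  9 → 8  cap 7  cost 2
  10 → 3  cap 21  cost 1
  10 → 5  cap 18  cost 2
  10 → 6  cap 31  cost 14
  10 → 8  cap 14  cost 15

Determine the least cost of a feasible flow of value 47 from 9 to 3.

shortest-cost path #1: 9→8→3 push 7 @ unit cost 4 (adds 28)
shortest-cost path #2: 9→2→1→3 push 24 @ unit cost 15 (adds 360)
shortest-cost path #3: 9→2→10→3 push 2 @ unit cost 17 (adds 34)
shortest-cost path #4: 9→0→4→10→3 push 2 @ unit cost 20 (adds 40)
shortest-cost path #5: 9→6→5→3 push 11 @ unit cost 22 (adds 242)
shortest-cost path #6: 9→6→3 push 1 @ unit cost 23 (adds 23)
total cost = 727

Minimum cost for 47 units: 727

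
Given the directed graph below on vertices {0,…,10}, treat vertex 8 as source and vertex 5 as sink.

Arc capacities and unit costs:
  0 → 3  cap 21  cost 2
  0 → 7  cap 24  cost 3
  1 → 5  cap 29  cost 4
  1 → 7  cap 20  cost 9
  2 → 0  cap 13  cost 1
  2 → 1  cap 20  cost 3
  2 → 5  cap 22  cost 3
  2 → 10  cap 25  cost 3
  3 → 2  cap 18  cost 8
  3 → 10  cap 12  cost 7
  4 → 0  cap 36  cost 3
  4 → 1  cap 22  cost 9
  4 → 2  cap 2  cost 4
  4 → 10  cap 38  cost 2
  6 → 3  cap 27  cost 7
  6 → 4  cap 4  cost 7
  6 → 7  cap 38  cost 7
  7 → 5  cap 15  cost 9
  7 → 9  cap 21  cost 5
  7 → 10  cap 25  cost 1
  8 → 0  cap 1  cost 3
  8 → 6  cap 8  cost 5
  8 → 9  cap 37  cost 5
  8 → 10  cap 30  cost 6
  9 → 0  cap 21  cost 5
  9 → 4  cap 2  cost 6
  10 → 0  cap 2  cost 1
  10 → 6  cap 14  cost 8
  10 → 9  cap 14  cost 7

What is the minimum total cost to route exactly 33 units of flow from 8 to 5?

Minimum cost for 33 units: 713

shortest-cost path #1: 8→0→7→5 push 1 @ unit cost 15 (adds 15)
shortest-cost path #2: 8→9→4→2→5 push 2 @ unit cost 18 (adds 36)
shortest-cost path #3: 8→10→0→7→5 push 2 @ unit cost 19 (adds 38)
shortest-cost path #4: 8→6→7→5 push 8 @ unit cost 21 (adds 168)
shortest-cost path #5: 8→9→0→7→5 push 4 @ unit cost 22 (adds 88)
shortest-cost path #6: 8→9→0→3→2→5 push 16 @ unit cost 23 (adds 368)
total cost = 713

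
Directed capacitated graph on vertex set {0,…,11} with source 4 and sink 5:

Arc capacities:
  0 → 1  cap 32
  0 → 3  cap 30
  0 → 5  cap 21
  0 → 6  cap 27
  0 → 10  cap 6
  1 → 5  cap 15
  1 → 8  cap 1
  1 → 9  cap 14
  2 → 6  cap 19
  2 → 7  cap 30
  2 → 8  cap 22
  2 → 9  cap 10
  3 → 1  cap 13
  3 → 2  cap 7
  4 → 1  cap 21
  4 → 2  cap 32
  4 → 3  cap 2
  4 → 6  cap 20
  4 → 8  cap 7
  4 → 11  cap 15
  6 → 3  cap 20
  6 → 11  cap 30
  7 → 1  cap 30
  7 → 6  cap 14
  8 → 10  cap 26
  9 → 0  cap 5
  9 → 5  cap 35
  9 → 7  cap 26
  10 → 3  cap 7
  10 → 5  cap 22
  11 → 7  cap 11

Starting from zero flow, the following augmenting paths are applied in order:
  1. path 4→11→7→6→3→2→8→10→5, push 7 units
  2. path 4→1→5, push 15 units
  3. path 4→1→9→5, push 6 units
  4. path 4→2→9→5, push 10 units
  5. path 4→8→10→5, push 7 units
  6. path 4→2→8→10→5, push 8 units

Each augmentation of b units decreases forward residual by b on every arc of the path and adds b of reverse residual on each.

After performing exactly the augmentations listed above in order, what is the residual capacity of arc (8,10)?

after path 1 (4→11→7→6→3→2→8→10→5, push 7): res(8,10)=19
after path 2 (4→1→5, push 15): res(8,10)=19
after path 3 (4→1→9→5, push 6): res(8,10)=19
after path 4 (4→2→9→5, push 10): res(8,10)=19
after path 5 (4→8→10→5, push 7): res(8,10)=12
after path 6 (4→2→8→10→5, push 8): res(8,10)=4

Residual capacity of (8,10): 4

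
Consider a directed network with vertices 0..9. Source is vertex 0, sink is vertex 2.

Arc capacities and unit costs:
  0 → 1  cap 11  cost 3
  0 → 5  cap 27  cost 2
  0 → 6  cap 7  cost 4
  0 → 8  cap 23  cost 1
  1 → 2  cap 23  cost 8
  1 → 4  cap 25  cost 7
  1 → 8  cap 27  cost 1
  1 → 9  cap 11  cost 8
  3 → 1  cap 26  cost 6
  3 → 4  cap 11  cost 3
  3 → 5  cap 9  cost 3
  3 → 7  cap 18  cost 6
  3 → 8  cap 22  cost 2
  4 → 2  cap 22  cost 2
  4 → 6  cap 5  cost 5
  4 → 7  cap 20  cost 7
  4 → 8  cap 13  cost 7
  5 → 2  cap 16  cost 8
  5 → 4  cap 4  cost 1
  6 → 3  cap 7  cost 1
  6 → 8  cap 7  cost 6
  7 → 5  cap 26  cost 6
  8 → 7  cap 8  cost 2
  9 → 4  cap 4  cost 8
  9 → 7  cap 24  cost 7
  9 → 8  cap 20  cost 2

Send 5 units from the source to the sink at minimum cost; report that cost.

shortest-cost path #1: 0→5→4→2 push 4 @ unit cost 5 (adds 20)
shortest-cost path #2: 0→5→2 push 1 @ unit cost 10 (adds 10)
total cost = 30

Minimum cost for 5 units: 30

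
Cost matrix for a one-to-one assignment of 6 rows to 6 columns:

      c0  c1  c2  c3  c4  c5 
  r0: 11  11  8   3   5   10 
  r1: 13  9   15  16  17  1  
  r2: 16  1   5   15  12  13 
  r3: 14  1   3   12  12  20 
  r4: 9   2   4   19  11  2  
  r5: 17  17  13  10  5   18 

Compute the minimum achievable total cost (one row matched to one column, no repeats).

optimal assignment: row0→col3 (cost 3), row1→col5 (cost 1), row2→col1 (cost 1), row3→col2 (cost 3), row4→col0 (cost 9), row5→col4 (cost 5)
total = 3 + 1 + 1 + 3 + 9 + 5 = 22

Minimum assignment cost: 22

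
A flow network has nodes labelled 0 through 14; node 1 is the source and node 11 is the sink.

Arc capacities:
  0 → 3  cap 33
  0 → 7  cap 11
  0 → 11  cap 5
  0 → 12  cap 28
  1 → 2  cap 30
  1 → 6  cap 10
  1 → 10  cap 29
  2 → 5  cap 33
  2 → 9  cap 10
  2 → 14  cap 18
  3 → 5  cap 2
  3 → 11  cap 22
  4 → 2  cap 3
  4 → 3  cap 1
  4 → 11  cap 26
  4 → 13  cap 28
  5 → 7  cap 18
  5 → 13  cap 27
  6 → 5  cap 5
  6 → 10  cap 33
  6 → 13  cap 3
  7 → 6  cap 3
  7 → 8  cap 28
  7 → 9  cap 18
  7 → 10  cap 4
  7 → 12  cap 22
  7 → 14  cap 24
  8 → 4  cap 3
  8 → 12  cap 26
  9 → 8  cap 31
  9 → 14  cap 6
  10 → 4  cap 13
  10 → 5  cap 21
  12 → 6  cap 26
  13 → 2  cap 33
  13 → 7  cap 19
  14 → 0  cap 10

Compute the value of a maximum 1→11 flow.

augment #1: 1→10→4→11 bottleneck 13, total now 13
augment #2: 1→2→14→0→11 bottleneck 5, total now 18
augment #3: 1→2→9→8→4→11 bottleneck 3, total now 21
augment #4: 1→2→14→0→3→11 bottleneck 5, total now 26

Maximum flow value: 26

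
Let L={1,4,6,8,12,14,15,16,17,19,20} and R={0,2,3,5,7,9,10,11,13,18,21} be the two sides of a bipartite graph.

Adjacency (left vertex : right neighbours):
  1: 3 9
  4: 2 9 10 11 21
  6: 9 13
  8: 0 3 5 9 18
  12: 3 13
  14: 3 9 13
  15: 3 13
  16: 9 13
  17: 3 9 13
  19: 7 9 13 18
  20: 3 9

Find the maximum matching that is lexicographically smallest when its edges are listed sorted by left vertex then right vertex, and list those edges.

|M| = 6 (so the lex-smallest maximum matching has 6 edges)
process left vertices in ascending order; for each, take the smallest-labelled available neighbour that still permits 6 edges overall, or leave it unmatched if none does
lex-smallest matching: {1-3, 4-2, 6-9, 8-0, 12-13, 19-7}

Lex-smallest maximum matching: {(1,3), (4,2), (6,9), (8,0), (12,13), (19,7)}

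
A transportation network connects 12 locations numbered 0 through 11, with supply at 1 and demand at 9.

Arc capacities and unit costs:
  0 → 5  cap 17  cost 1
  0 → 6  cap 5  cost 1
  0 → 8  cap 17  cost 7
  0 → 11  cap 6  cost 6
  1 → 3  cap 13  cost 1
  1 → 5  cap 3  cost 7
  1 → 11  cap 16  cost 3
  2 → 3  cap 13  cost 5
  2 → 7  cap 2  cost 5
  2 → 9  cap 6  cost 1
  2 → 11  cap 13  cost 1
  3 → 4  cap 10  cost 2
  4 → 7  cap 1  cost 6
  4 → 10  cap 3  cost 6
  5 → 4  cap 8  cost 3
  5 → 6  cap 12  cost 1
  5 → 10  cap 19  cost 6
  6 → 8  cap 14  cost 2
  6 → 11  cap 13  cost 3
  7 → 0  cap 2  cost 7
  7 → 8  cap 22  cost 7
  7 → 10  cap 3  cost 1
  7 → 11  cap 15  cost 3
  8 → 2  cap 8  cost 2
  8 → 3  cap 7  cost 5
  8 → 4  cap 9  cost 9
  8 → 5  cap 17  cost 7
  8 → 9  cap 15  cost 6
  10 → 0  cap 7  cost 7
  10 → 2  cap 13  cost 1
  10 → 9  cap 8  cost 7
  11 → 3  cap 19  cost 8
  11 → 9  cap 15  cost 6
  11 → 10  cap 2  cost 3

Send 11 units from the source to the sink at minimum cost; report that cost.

shortest-cost path #1: 1→11→10→2→9 push 2 @ unit cost 8 (adds 16)
shortest-cost path #2: 1→11→9 push 9 @ unit cost 9 (adds 81)
total cost = 97

Minimum cost for 11 units: 97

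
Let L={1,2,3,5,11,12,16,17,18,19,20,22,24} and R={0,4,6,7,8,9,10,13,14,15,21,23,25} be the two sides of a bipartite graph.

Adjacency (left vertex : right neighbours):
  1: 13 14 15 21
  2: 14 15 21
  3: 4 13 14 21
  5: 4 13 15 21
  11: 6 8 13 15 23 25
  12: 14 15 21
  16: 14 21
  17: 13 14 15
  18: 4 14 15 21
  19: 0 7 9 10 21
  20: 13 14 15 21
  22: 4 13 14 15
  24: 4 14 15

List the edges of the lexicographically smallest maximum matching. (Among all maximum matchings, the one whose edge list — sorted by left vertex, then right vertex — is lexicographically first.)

Lex-smallest maximum matching: {(1,13), (2,14), (3,4), (5,15), (11,6), (12,21), (19,0)}

|M| = 7 (so the lex-smallest maximum matching has 7 edges)
process left vertices in ascending order; for each, take the smallest-labelled available neighbour that still permits 7 edges overall, or leave it unmatched if none does
lex-smallest matching: {1-13, 2-14, 3-4, 5-15, 11-6, 12-21, 19-0}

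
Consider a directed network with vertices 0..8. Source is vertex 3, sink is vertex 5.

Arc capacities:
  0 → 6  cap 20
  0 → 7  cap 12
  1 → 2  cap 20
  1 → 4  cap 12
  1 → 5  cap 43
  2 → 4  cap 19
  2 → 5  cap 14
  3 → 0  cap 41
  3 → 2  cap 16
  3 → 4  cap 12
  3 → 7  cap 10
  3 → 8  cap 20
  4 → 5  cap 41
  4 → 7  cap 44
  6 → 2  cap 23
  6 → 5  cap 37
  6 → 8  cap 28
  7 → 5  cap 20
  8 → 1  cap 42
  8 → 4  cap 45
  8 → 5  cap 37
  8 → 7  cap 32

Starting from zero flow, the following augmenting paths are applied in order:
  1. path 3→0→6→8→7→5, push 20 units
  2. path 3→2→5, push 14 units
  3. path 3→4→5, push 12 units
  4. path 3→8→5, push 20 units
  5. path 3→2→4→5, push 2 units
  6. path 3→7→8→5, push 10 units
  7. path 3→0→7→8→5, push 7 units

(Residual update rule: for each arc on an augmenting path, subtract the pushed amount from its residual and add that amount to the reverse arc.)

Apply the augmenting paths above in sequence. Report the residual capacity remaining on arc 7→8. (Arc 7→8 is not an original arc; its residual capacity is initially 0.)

Residual capacity of (7,8): 3

after path 1 (3→0→6→8→7→5, push 20): res(7,8)=20
after path 2 (3→2→5, push 14): res(7,8)=20
after path 3 (3→4→5, push 12): res(7,8)=20
after path 4 (3→8→5, push 20): res(7,8)=20
after path 5 (3→2→4→5, push 2): res(7,8)=20
after path 6 (3→7→8→5, push 10): res(7,8)=10
after path 7 (3→0→7→8→5, push 7): res(7,8)=3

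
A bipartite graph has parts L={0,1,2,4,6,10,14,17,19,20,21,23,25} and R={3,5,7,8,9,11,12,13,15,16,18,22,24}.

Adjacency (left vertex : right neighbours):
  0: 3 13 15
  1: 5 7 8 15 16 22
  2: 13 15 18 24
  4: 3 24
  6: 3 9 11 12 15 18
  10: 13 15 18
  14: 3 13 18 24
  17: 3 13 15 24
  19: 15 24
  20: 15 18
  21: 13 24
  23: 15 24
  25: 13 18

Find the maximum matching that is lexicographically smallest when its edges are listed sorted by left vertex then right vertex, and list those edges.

Lex-smallest maximum matching: {(0,3), (1,5), (2,13), (4,24), (6,9), (10,15), (14,18)}

|M| = 7 (so the lex-smallest maximum matching has 7 edges)
process left vertices in ascending order; for each, take the smallest-labelled available neighbour that still permits 7 edges overall, or leave it unmatched if none does
lex-smallest matching: {0-3, 1-5, 2-13, 4-24, 6-9, 10-15, 14-18}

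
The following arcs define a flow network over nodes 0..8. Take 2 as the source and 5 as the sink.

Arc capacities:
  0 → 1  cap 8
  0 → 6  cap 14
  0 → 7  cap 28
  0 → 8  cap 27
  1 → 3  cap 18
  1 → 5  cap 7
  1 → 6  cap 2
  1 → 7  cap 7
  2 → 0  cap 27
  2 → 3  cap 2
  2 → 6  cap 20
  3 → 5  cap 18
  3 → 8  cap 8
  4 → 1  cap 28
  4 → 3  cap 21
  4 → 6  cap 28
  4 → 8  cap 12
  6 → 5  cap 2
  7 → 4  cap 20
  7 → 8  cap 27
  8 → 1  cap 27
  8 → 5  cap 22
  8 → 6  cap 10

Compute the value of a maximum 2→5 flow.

Maximum flow value: 31

augment #1: 2→3→5 bottleneck 2, total now 2
augment #2: 2→6→5 bottleneck 2, total now 4
augment #3: 2→0→1→5 bottleneck 7, total now 11
augment #4: 2→0→8→5 bottleneck 20, total now 31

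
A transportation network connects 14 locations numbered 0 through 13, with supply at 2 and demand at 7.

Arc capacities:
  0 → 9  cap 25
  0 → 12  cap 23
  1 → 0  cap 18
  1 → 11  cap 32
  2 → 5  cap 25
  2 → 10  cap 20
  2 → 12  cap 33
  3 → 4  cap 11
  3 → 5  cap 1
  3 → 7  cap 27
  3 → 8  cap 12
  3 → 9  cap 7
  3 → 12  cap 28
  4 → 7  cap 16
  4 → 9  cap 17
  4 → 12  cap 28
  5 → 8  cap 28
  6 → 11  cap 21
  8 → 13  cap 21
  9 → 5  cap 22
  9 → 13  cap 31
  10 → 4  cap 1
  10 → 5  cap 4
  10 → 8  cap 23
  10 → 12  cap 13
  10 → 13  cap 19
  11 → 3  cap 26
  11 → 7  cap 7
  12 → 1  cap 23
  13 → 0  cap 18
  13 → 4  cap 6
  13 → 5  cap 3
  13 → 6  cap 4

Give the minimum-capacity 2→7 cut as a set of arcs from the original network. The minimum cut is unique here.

augment #1: 2→10→4→7 push 1
augment #2: 2→10→13→4→7 push 6
augment #3: 2→12→1→11→7 push 7
augment #4: 2→12→1→11→3→7 push 16
augment #5: 2→10→13→6→11→3→7 push 4
max flow = 34; residual-reachable set from 2 gives S-side
cut edges (S→T): {(10,4), (12,1), (13,4), (13,6)} total cap 34

Min-cut arcs: {(10,4), (12,1), (13,4), (13,6)} (total capacity 34)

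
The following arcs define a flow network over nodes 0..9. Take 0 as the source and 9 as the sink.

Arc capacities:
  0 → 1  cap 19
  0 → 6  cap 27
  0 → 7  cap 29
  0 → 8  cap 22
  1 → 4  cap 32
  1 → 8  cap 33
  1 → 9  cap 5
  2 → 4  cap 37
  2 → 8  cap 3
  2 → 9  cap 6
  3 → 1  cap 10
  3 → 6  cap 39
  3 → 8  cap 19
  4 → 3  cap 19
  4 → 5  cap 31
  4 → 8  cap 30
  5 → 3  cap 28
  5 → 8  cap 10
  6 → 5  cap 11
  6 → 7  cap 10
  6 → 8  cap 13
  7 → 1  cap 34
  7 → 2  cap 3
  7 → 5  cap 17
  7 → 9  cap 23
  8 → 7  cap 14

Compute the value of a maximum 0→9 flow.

augment #1: 0→1→9 bottleneck 5, total now 5
augment #2: 0→7→9 bottleneck 23, total now 28
augment #3: 0→7→2→9 bottleneck 3, total now 31

Maximum flow value: 31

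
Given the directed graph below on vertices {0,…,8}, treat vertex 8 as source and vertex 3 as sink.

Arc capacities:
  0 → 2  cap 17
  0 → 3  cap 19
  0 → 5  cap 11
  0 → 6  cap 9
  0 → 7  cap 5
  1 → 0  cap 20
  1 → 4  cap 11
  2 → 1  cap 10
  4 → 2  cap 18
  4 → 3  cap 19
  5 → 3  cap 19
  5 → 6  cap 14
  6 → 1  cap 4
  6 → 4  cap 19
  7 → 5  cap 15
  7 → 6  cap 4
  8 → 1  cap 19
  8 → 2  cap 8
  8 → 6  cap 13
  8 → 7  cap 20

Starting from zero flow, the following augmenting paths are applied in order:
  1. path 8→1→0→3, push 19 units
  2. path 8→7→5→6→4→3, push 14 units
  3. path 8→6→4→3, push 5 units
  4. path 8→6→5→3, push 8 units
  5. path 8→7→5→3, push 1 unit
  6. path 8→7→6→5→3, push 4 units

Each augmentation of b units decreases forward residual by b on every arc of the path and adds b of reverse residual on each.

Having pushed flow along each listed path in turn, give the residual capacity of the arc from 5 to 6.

Residual capacity of (5,6): 12

after path 1 (8→1→0→3, push 19): res(5,6)=14
after path 2 (8→7→5→6→4→3, push 14): res(5,6)=0
after path 3 (8→6→4→3, push 5): res(5,6)=0
after path 4 (8→6→5→3, push 8): res(5,6)=8
after path 5 (8→7→5→3, push 1): res(5,6)=8
after path 6 (8→7→6→5→3, push 4): res(5,6)=12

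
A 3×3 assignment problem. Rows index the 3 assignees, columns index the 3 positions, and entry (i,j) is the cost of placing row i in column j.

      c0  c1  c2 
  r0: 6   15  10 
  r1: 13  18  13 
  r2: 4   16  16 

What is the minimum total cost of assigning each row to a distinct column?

Minimum assignment cost: 32

one of 2 optimal assignments: row0→col1 (cost 15), row1→col2 (cost 13), row2→col0 (cost 4)
total = 15 + 13 + 4 = 32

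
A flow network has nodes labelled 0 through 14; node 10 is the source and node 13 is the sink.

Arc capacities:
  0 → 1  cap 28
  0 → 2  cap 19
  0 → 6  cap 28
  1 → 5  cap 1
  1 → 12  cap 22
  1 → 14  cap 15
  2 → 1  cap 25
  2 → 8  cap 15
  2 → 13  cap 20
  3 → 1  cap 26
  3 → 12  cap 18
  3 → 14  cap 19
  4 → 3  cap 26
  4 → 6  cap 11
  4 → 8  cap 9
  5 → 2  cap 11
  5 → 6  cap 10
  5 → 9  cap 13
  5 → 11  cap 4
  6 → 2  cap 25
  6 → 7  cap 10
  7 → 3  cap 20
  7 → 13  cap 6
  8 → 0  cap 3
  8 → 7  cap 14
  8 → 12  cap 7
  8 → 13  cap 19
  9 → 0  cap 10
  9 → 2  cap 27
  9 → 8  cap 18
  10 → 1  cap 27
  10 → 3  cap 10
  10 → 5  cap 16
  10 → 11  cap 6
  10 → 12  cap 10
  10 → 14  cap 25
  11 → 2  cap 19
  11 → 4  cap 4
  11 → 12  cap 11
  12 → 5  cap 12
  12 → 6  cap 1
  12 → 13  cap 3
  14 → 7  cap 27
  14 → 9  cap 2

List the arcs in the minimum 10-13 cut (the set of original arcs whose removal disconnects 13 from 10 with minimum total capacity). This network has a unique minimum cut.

augment #1: 10→12→13 push 3
augment #2: 10→5→2→13 push 11
augment #3: 10→11→2→13 push 6
augment #4: 10→14→7→13 push 6
augment #5: 10→5→6→2→13 push 3
augment #6: 10→5→9→8→13 push 2
augment #7: 10→14→9→8→13 push 2
augment #8: 10→1→5→9→8→13 push 1
augment #9: 10→12→5→9→8→13 push 7
augment #10: 10→1→12→5→9→8→13 push 3
augment #11: 10→1→12→6→2→8→13 push 1
augment #12: 10→1→12→5→6→2→8→13 push 2
max flow = 47; residual-reachable set from 10 gives S-side
cut edges (S→T): {(1,5), (7,13), (10,5), (10,11), (12,5), (12,6), (12,13), (14,9)} total cap 47

Min-cut arcs: {(1,5), (7,13), (10,5), (10,11), (12,5), (12,6), (12,13), (14,9)} (total capacity 47)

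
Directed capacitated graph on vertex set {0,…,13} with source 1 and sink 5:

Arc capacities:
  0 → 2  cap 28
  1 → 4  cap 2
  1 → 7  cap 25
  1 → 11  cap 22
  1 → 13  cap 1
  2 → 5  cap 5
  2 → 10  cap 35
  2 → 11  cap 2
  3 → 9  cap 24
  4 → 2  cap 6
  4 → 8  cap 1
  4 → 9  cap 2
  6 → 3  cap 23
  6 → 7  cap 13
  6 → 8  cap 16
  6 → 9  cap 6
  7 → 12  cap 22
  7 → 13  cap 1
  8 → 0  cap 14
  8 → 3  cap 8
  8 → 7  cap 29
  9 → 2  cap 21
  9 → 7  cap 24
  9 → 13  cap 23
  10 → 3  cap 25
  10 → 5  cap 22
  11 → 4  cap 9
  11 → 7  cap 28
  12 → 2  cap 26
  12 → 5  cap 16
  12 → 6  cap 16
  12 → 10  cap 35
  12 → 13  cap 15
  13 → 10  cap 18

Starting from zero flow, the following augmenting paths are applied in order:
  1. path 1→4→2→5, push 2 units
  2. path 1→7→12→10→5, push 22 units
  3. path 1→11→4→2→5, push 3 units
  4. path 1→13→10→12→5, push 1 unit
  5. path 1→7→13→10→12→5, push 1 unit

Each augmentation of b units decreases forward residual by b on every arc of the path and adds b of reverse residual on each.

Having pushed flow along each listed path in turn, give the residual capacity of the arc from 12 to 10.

after path 1 (1→4→2→5, push 2): res(12,10)=35
after path 2 (1→7→12→10→5, push 22): res(12,10)=13
after path 3 (1→11→4→2→5, push 3): res(12,10)=13
after path 4 (1→13→10→12→5, push 1): res(12,10)=14
after path 5 (1→7→13→10→12→5, push 1): res(12,10)=15

Residual capacity of (12,10): 15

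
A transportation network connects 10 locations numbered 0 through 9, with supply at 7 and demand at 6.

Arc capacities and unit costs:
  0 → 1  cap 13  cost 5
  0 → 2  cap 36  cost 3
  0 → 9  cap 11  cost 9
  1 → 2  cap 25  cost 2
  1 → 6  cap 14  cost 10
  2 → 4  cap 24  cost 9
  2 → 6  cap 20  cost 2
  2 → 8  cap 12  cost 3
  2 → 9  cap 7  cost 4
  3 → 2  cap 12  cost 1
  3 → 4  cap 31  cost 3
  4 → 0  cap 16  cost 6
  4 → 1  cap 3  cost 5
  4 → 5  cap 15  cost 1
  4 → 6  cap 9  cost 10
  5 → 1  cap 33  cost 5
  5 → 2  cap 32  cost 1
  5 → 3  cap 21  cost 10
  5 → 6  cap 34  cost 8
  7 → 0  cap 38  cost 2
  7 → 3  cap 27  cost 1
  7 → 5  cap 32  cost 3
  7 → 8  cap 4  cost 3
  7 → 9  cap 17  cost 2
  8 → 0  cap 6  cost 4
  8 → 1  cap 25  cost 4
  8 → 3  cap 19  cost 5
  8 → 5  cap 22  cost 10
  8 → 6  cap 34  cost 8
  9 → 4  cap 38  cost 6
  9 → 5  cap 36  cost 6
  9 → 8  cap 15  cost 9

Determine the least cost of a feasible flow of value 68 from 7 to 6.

Minimum cost for 68 units: 668

shortest-cost path #1: 7→3→2→6 push 12 @ unit cost 4 (adds 48)
shortest-cost path #2: 7→5→2→6 push 8 @ unit cost 6 (adds 48)
shortest-cost path #3: 7→8→6 push 4 @ unit cost 11 (adds 44)
shortest-cost path #4: 7→5→6 push 24 @ unit cost 11 (adds 264)
shortest-cost path #5: 7→0→2→5→6 push 8 @ unit cost 12 (adds 96)
shortest-cost path #6: 7→3→4→5→6 push 2 @ unit cost 13 (adds 26)
shortest-cost path #7: 7→3→4→6 push 9 @ unit cost 14 (adds 126)
shortest-cost path #8: 7→0→2→8→6 push 1 @ unit cost 16 (adds 16)
total cost = 668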